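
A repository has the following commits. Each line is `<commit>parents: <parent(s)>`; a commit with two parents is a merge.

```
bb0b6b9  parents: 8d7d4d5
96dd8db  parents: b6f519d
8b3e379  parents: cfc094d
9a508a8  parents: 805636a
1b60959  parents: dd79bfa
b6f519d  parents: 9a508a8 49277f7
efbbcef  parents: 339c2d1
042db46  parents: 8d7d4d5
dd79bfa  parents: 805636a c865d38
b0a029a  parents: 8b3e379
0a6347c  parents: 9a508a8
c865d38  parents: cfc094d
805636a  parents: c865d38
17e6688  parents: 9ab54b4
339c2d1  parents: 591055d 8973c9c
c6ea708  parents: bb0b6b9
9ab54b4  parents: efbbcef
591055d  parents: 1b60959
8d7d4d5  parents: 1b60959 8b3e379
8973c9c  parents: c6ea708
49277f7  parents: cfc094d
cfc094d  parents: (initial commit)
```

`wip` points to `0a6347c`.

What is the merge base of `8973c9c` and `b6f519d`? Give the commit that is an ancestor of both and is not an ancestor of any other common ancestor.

Ancestors of 8973c9c: {1b60959, 805636a, 8973c9c, 8b3e379, 8d7d4d5, bb0b6b9, c6ea708, c865d38, cfc094d, dd79bfa}.
Ancestors of b6f519d: {49277f7, 805636a, 9a508a8, b6f519d, c865d38, cfc094d}.
Common ancestors: {805636a, c865d38, cfc094d}.
Among these, 805636a is not an ancestor of any other common ancestor — it is the merge base.

805636a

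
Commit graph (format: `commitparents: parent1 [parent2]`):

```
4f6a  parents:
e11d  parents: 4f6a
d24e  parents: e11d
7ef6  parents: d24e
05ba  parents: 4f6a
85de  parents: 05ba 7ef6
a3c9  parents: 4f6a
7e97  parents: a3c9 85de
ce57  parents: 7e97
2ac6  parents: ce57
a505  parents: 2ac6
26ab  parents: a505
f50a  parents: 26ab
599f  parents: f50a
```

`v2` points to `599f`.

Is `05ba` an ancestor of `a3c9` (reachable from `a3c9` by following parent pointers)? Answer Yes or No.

No

Ancestors of a3c9: {4f6a, a3c9}.
05ba is not in that set, so it is not an ancestor of a3c9.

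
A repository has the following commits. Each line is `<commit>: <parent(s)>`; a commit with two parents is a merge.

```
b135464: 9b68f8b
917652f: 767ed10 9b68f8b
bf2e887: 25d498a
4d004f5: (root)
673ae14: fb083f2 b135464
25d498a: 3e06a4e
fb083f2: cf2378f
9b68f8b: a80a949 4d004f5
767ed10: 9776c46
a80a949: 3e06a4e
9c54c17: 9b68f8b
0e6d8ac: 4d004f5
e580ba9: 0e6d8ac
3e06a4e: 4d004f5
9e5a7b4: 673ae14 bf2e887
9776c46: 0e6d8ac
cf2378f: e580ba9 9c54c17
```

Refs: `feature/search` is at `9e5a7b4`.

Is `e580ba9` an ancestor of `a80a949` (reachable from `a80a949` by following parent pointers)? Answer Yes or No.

No

Ancestors of a80a949: {3e06a4e, 4d004f5, a80a949}.
e580ba9 is not in that set, so it is not an ancestor of a80a949.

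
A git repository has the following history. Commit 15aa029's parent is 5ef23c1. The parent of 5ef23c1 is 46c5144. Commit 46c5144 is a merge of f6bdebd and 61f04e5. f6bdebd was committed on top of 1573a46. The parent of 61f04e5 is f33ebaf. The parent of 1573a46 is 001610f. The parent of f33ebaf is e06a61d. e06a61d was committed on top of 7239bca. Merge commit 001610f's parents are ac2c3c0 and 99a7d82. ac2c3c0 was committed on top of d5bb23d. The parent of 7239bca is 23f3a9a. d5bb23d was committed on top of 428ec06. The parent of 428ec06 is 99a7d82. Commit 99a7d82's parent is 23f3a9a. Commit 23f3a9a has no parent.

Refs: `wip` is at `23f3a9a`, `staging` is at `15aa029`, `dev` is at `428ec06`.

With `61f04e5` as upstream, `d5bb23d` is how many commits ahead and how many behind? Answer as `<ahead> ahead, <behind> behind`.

Reachable from d5bb23d: {23f3a9a, 428ec06, 99a7d82, d5bb23d}.
Reachable from 61f04e5: {23f3a9a, 61f04e5, 7239bca, e06a61d, f33ebaf}.
Only in d5bb23d's history (ahead): {428ec06, 99a7d82, d5bb23d} — 3.
Only in 61f04e5's history (behind): {61f04e5, 7239bca, e06a61d, f33ebaf} — 4.

3 ahead, 4 behind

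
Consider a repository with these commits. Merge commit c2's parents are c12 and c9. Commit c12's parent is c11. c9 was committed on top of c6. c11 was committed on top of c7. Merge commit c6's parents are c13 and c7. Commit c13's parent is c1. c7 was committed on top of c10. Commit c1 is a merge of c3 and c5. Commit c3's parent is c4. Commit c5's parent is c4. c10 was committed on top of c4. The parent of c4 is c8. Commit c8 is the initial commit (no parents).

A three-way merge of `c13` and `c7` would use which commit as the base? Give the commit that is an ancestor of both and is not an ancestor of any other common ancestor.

Ancestors of c13: {c1, c13, c3, c4, c5, c8}.
Ancestors of c7: {c10, c4, c7, c8}.
Common ancestors: {c4, c8}.
Among these, c4 is not an ancestor of any other common ancestor — it is the merge base.

c4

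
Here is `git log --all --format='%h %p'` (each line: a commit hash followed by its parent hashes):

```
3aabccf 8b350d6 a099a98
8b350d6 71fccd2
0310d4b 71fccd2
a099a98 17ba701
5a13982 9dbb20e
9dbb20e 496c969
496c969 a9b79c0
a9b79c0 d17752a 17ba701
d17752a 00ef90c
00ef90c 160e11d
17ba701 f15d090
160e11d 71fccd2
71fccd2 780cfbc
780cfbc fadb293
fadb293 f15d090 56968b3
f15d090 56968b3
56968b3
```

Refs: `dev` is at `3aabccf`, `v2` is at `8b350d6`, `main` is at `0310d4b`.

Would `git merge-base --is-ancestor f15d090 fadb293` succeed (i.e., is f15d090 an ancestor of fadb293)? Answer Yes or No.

Ancestors of fadb293 (commits reachable by following parents): {56968b3, f15d090, fadb293}.
f15d090 is in that set, so it is an ancestor of fadb293.

Yes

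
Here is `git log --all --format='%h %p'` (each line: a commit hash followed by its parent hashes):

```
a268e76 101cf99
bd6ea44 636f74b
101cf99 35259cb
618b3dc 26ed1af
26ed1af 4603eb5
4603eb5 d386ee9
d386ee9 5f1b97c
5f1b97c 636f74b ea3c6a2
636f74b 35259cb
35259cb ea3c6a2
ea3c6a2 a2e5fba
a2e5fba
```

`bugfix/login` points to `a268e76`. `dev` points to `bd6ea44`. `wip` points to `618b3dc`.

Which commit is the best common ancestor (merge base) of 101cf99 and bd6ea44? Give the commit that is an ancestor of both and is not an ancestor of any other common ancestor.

35259cb

Ancestors of 101cf99: {101cf99, 35259cb, a2e5fba, ea3c6a2}.
Ancestors of bd6ea44: {35259cb, 636f74b, a2e5fba, bd6ea44, ea3c6a2}.
Common ancestors: {35259cb, a2e5fba, ea3c6a2}.
Among these, 35259cb is not an ancestor of any other common ancestor — it is the merge base.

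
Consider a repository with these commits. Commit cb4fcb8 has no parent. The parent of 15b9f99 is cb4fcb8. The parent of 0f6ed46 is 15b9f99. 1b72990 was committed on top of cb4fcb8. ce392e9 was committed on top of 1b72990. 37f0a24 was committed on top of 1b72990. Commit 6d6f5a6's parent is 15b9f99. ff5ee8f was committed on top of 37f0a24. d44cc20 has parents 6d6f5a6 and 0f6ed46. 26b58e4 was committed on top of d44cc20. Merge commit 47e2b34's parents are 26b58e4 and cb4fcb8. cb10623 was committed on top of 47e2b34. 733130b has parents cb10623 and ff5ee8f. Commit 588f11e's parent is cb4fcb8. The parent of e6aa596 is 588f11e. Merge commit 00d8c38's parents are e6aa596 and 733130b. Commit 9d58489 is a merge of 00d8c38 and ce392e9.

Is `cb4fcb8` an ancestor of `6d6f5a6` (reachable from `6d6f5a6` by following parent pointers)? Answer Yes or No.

Yes

Ancestors of 6d6f5a6 (commits reachable by following parents): {15b9f99, 6d6f5a6, cb4fcb8}.
cb4fcb8 is in that set, so it is an ancestor of 6d6f5a6.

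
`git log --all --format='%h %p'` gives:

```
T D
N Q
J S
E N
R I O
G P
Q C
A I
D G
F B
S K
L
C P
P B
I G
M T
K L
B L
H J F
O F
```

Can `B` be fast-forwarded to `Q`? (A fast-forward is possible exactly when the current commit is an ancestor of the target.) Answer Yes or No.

A fast-forward from B to Q is possible iff B is an ancestor of Q.
Ancestors of Q: {B, C, L, P, Q}.
B is among them, so fast-forward is possible.

Yes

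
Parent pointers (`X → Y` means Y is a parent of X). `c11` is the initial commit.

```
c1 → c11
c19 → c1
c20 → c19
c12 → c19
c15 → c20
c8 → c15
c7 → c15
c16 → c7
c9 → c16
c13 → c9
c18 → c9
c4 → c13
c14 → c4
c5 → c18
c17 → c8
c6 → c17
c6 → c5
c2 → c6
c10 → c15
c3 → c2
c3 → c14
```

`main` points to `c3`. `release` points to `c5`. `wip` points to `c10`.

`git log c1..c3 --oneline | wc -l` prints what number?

16

Reachable from c3: {c1, c11, c13, c14, c15, c16, c17, c18, c19, c2, c20, c3, c4, c5, c6, c7, c8, c9}.
Reachable from c1: {c1, c11}.
In c3's history but not c1's: {c13, c14, c15, c16, c17, c18, c19, c2, c20, c3, c4, c5, c6, c7, c8, c9} — 16 commits.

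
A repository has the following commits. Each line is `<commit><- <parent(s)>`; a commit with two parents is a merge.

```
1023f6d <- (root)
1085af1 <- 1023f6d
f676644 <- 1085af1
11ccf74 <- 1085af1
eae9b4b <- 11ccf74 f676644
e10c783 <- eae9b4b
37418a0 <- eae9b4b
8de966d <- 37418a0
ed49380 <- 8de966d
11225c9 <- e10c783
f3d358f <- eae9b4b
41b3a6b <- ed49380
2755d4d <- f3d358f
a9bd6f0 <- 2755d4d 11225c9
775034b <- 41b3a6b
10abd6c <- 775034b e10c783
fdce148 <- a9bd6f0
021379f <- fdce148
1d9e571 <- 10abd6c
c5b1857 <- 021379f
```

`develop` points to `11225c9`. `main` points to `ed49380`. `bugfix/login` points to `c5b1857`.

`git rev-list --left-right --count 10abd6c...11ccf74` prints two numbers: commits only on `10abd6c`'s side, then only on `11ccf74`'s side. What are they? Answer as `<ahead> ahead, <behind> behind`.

9 ahead, 0 behind

Reachable from 10abd6c: {1023f6d, 1085af1, 10abd6c, 11ccf74, 37418a0, 41b3a6b, 775034b, 8de966d, e10c783, eae9b4b, ed49380, f676644}.
Reachable from 11ccf74: {1023f6d, 1085af1, 11ccf74}.
Only in 10abd6c's history (ahead): {10abd6c, 37418a0, 41b3a6b, 775034b, 8de966d, e10c783, eae9b4b, ed49380, f676644} — 9.
Only in 11ccf74's history (behind): {} — 0.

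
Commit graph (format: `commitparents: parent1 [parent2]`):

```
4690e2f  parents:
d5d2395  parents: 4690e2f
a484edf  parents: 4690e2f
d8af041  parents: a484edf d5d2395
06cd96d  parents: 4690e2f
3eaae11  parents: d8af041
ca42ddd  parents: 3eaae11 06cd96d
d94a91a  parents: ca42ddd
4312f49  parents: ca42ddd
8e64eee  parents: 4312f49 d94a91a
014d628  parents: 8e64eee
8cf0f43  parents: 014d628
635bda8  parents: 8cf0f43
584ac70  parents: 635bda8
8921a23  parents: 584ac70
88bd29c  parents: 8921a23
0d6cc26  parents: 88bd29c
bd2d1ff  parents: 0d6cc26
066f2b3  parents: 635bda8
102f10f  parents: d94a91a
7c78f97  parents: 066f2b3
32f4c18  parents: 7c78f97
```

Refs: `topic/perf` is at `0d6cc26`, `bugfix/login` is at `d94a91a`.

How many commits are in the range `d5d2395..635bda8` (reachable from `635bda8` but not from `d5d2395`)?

11

Reachable from 635bda8: {014d628, 06cd96d, 3eaae11, 4312f49, 4690e2f, 635bda8, 8cf0f43, 8e64eee, a484edf, ca42ddd, d5d2395, d8af041, d94a91a}.
Reachable from d5d2395: {4690e2f, d5d2395}.
In 635bda8's history but not d5d2395's: {014d628, 06cd96d, 3eaae11, 4312f49, 635bda8, 8cf0f43, 8e64eee, a484edf, ca42ddd, d8af041, d94a91a} — 11 commits.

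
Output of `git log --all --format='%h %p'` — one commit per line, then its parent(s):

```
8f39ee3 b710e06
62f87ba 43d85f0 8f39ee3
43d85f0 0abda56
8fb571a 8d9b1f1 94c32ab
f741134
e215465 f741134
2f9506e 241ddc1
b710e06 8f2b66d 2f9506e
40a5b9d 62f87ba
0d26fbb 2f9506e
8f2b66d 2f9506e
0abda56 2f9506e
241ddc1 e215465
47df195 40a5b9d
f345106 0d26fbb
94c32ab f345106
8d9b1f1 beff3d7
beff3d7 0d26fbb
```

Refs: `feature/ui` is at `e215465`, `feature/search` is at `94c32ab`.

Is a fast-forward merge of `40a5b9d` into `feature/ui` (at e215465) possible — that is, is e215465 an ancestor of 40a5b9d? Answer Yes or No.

A fast-forward from e215465 to 40a5b9d is possible iff e215465 is an ancestor of 40a5b9d.
Ancestors of 40a5b9d: {0abda56, 241ddc1, 2f9506e, 40a5b9d, 43d85f0, 62f87ba, 8f2b66d, 8f39ee3, b710e06, e215465, f741134}.
e215465 is among them, so fast-forward is possible.

Yes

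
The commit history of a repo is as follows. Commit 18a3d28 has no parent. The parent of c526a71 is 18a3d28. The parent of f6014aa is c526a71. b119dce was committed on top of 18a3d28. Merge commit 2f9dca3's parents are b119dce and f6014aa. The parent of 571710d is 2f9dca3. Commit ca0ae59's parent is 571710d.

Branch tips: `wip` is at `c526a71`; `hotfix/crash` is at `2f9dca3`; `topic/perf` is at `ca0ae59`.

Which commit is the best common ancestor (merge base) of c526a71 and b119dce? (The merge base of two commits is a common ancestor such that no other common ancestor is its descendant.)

18a3d28

Ancestors of c526a71: {18a3d28, c526a71}.
Ancestors of b119dce: {18a3d28, b119dce}.
Common ancestors: {18a3d28}.
The only common ancestor is 18a3d28, so it is the merge base.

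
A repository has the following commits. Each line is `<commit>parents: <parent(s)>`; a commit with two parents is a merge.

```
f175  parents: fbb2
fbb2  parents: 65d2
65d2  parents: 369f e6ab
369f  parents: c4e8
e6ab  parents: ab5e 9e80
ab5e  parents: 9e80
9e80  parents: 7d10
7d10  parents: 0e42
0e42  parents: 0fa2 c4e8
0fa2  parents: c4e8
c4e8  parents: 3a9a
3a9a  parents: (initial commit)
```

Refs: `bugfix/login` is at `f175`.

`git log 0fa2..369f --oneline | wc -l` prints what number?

1

Reachable from 369f: {369f, 3a9a, c4e8}.
Reachable from 0fa2: {0fa2, 3a9a, c4e8}.
In 369f's history but not 0fa2's: {369f} — 1 commit.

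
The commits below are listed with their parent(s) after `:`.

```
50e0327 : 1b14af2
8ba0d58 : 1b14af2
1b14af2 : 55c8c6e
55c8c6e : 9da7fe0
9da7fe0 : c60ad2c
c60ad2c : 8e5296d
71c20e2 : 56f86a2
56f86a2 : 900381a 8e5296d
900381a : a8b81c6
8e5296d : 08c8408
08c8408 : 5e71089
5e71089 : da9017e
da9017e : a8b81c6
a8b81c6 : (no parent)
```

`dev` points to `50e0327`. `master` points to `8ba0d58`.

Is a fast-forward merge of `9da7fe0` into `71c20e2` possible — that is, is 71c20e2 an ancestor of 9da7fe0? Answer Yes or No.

A fast-forward from 71c20e2 to 9da7fe0 is possible iff 71c20e2 is an ancestor of 9da7fe0.
Ancestors of 9da7fe0: {08c8408, 5e71089, 8e5296d, 9da7fe0, a8b81c6, c60ad2c, da9017e}.
71c20e2 is not among them, so fast-forward is not possible.

No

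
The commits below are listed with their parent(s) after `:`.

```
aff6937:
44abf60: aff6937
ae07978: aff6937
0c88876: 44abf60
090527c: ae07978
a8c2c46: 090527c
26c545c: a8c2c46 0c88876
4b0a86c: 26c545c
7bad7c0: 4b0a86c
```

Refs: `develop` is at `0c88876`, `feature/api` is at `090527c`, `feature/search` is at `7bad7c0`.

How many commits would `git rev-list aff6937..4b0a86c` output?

Reachable from 4b0a86c: {090527c, 0c88876, 26c545c, 44abf60, 4b0a86c, a8c2c46, ae07978, aff6937}.
Reachable from aff6937: {aff6937}.
In 4b0a86c's history but not aff6937's: {090527c, 0c88876, 26c545c, 44abf60, 4b0a86c, a8c2c46, ae07978} — 7 commits.

7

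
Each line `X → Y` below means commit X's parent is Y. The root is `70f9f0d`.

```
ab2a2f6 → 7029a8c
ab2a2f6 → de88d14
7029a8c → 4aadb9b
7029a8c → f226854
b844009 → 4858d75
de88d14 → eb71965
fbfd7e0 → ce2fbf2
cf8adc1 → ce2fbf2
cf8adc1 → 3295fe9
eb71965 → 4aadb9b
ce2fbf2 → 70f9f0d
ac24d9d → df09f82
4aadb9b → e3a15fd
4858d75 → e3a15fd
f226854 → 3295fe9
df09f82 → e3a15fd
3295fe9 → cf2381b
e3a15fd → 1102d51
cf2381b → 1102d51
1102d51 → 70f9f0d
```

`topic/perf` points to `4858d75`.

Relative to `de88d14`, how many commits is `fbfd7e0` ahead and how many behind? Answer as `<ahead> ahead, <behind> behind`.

2 ahead, 5 behind

Reachable from fbfd7e0: {70f9f0d, ce2fbf2, fbfd7e0}.
Reachable from de88d14: {1102d51, 4aadb9b, 70f9f0d, de88d14, e3a15fd, eb71965}.
Only in fbfd7e0's history (ahead): {ce2fbf2, fbfd7e0} — 2.
Only in de88d14's history (behind): {1102d51, 4aadb9b, de88d14, e3a15fd, eb71965} — 5.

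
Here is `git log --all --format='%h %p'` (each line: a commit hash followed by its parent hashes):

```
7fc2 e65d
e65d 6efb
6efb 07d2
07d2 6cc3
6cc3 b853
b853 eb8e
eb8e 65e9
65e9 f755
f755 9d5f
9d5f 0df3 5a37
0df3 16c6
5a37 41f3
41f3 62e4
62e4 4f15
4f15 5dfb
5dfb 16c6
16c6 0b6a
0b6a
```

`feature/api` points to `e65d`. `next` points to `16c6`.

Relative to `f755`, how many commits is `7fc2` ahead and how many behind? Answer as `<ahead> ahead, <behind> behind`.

Reachable from 7fc2: {07d2, 0b6a, 0df3, 16c6, 41f3, 4f15, 5a37, 5dfb, 62e4, 65e9, 6cc3, 6efb, 7fc2, 9d5f, b853, e65d, eb8e, f755}.
Reachable from f755: {0b6a, 0df3, 16c6, 41f3, 4f15, 5a37, 5dfb, 62e4, 9d5f, f755}.
Only in 7fc2's history (ahead): {07d2, 65e9, 6cc3, 6efb, 7fc2, b853, e65d, eb8e} — 8.
Only in f755's history (behind): {} — 0.

8 ahead, 0 behind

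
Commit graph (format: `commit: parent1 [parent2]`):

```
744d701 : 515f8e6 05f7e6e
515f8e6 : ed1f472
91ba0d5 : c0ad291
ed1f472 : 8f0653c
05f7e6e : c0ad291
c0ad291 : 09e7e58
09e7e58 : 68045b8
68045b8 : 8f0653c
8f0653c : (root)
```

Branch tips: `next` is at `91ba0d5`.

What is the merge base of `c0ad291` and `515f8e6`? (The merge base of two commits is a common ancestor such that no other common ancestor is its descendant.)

8f0653c

Ancestors of c0ad291: {09e7e58, 68045b8, 8f0653c, c0ad291}.
Ancestors of 515f8e6: {515f8e6, 8f0653c, ed1f472}.
Common ancestors: {8f0653c}.
The only common ancestor is 8f0653c, so it is the merge base.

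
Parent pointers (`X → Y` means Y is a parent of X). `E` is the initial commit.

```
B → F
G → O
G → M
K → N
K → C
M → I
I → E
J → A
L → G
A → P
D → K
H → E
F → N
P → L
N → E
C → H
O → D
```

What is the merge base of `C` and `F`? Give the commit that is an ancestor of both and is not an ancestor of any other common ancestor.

E

Ancestors of C: {C, E, H}.
Ancestors of F: {E, F, N}.
Common ancestors: {E}.
The only common ancestor is E, so it is the merge base.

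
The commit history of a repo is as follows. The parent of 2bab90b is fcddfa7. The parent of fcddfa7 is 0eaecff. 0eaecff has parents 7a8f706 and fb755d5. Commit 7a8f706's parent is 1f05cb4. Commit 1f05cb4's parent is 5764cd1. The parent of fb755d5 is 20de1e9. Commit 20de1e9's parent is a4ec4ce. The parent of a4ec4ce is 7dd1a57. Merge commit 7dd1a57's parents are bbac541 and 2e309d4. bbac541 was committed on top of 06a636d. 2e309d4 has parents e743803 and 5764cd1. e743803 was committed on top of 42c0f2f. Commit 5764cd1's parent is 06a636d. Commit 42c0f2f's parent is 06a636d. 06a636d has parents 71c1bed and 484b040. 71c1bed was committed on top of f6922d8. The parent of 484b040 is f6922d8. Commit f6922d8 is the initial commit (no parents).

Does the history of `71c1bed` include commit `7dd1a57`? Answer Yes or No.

Ancestors of 71c1bed: {71c1bed, f6922d8}.
7dd1a57 is not in that set, so it is not an ancestor of 71c1bed.

No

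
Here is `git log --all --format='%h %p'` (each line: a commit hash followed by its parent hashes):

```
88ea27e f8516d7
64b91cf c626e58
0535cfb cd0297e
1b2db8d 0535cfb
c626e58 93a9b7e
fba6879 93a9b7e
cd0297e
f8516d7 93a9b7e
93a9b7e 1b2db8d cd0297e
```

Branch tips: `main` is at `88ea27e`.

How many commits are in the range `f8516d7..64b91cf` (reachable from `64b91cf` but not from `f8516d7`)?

Reachable from 64b91cf: {0535cfb, 1b2db8d, 64b91cf, 93a9b7e, c626e58, cd0297e}.
Reachable from f8516d7: {0535cfb, 1b2db8d, 93a9b7e, cd0297e, f8516d7}.
In 64b91cf's history but not f8516d7's: {64b91cf, c626e58} — 2 commits.

2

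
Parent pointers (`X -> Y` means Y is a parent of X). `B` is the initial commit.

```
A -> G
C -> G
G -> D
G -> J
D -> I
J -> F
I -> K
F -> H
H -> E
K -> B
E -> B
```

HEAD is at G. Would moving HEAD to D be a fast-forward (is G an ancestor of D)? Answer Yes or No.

A fast-forward from G to D is possible iff G is an ancestor of D.
Ancestors of D: {B, D, I, K}.
G is not among them, so fast-forward is not possible.

No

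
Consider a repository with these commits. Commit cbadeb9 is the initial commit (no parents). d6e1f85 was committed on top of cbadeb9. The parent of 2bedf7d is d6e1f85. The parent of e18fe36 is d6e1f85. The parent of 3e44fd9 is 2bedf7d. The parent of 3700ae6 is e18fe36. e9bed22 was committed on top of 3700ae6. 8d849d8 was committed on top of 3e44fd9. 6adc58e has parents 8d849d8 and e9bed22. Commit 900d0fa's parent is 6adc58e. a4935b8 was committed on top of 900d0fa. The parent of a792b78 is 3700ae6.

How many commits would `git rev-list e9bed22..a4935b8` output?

6

Reachable from a4935b8: {2bedf7d, 3700ae6, 3e44fd9, 6adc58e, 8d849d8, 900d0fa, a4935b8, cbadeb9, d6e1f85, e18fe36, e9bed22}.
Reachable from e9bed22: {3700ae6, cbadeb9, d6e1f85, e18fe36, e9bed22}.
In a4935b8's history but not e9bed22's: {2bedf7d, 3e44fd9, 6adc58e, 8d849d8, 900d0fa, a4935b8} — 6 commits.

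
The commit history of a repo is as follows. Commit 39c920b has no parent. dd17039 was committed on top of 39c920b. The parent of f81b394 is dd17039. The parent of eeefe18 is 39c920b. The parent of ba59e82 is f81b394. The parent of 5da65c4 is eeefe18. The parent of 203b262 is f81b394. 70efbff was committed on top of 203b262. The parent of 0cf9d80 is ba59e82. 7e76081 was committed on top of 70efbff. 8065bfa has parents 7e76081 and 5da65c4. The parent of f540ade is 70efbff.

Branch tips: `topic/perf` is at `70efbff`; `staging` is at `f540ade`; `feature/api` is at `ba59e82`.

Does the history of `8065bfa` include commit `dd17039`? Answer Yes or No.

Ancestors of 8065bfa (commits reachable by following parents): {203b262, 39c920b, 5da65c4, 70efbff, 7e76081, 8065bfa, dd17039, eeefe18, f81b394}.
dd17039 is in that set, so it is an ancestor of 8065bfa.

Yes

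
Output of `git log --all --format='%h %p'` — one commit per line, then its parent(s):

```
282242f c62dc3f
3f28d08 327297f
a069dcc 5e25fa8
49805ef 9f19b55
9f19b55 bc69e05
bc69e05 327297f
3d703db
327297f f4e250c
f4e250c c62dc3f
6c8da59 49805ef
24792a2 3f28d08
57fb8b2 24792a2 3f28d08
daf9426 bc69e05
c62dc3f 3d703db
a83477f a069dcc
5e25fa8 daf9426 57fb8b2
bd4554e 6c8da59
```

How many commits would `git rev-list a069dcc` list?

11

Walking parent pointers from a069dcc: reachable set = {24792a2, 327297f, 3d703db, 3f28d08, 57fb8b2, 5e25fa8, a069dcc, bc69e05, c62dc3f, daf9426, f4e250c}.
That is 11 commits.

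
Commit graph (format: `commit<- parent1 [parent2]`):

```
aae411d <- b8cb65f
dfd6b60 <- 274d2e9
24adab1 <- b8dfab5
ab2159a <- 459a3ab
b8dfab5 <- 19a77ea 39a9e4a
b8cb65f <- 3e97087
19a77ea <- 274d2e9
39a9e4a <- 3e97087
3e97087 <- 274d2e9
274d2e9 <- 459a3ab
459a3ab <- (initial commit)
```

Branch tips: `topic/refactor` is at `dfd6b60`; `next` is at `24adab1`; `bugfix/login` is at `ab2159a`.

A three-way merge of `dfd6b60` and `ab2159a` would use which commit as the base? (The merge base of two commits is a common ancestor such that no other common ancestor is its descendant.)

Ancestors of dfd6b60: {274d2e9, 459a3ab, dfd6b60}.
Ancestors of ab2159a: {459a3ab, ab2159a}.
Common ancestors: {459a3ab}.
The only common ancestor is 459a3ab, so it is the merge base.

459a3ab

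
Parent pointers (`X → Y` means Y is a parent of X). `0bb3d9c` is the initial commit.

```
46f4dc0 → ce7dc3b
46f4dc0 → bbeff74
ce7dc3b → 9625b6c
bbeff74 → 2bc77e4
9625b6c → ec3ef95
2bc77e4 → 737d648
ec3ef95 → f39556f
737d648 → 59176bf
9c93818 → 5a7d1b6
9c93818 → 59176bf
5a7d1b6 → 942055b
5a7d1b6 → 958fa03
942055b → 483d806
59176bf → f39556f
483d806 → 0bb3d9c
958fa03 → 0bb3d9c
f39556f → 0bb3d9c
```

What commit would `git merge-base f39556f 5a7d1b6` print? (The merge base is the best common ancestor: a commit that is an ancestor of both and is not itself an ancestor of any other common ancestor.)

0bb3d9c

Ancestors of f39556f: {0bb3d9c, f39556f}.
Ancestors of 5a7d1b6: {0bb3d9c, 483d806, 5a7d1b6, 942055b, 958fa03}.
Common ancestors: {0bb3d9c}.
The only common ancestor is 0bb3d9c, so it is the merge base.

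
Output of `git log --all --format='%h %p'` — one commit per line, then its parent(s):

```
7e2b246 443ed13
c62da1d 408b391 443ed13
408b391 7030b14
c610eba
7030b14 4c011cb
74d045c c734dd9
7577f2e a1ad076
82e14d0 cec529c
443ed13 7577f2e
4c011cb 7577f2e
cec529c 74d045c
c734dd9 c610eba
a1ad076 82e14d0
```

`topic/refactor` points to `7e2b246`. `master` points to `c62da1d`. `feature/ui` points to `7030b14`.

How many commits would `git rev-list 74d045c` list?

Walking parent pointers from 74d045c: reachable set = {74d045c, c610eba, c734dd9}.
That is 3 commits.

3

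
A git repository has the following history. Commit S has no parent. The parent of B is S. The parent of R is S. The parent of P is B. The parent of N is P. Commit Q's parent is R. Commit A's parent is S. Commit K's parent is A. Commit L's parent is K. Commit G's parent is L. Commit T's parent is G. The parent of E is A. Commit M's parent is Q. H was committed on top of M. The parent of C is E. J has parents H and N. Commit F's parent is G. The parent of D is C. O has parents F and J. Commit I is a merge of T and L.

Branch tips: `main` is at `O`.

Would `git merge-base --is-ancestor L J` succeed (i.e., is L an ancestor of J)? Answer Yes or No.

No

Ancestors of J: {B, H, J, M, N, P, Q, R, S}.
L is not in that set, so it is not an ancestor of J.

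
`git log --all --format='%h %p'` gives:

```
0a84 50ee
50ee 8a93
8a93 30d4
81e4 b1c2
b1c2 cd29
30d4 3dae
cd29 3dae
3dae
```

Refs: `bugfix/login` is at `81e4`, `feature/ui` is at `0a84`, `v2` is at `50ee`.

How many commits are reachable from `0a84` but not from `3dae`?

4

Reachable from 0a84: {0a84, 30d4, 3dae, 50ee, 8a93}.
Reachable from 3dae: {3dae}.
In 0a84's history but not 3dae's: {0a84, 30d4, 50ee, 8a93} — 4 commits.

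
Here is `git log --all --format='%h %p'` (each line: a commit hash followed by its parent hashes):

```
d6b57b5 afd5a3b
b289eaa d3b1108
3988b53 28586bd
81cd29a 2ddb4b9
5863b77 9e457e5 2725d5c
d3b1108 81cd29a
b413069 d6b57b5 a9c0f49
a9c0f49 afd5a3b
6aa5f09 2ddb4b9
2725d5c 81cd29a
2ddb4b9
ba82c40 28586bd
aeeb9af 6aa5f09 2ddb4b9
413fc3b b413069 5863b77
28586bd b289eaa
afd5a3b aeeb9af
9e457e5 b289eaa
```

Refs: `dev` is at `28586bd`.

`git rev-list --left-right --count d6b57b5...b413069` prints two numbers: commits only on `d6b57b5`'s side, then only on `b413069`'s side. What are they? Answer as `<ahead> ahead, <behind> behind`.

0 ahead, 2 behind

Reachable from d6b57b5: {2ddb4b9, 6aa5f09, aeeb9af, afd5a3b, d6b57b5}.
Reachable from b413069: {2ddb4b9, 6aa5f09, a9c0f49, aeeb9af, afd5a3b, b413069, d6b57b5}.
Only in d6b57b5's history (ahead): {} — 0.
Only in b413069's history (behind): {a9c0f49, b413069} — 2.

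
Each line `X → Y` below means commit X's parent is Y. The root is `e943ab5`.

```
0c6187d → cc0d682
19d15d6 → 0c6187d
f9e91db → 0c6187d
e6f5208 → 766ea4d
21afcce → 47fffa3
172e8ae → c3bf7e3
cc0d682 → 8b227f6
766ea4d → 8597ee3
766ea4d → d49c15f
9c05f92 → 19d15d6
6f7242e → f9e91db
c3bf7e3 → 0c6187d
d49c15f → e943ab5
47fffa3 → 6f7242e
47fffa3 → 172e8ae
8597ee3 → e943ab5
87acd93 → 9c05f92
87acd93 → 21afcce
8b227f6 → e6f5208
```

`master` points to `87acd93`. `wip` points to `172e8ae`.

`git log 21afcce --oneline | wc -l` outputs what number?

14

Walking parent pointers from 21afcce: reachable set = {0c6187d, 172e8ae, 21afcce, 47fffa3, 6f7242e, 766ea4d, 8597ee3, 8b227f6, c3bf7e3, cc0d682, d49c15f, e6f5208, e943ab5, f9e91db}.
That is 14 commits.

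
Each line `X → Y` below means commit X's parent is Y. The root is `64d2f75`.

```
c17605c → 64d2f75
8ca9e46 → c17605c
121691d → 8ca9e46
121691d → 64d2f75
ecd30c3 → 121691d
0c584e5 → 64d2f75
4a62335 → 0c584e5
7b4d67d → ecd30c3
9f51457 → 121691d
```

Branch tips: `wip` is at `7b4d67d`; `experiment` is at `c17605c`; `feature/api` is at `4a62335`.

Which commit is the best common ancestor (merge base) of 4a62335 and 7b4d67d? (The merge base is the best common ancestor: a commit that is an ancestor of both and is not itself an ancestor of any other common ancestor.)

64d2f75

Ancestors of 4a62335: {0c584e5, 4a62335, 64d2f75}.
Ancestors of 7b4d67d: {121691d, 64d2f75, 7b4d67d, 8ca9e46, c17605c, ecd30c3}.
Common ancestors: {64d2f75}.
The only common ancestor is 64d2f75, so it is the merge base.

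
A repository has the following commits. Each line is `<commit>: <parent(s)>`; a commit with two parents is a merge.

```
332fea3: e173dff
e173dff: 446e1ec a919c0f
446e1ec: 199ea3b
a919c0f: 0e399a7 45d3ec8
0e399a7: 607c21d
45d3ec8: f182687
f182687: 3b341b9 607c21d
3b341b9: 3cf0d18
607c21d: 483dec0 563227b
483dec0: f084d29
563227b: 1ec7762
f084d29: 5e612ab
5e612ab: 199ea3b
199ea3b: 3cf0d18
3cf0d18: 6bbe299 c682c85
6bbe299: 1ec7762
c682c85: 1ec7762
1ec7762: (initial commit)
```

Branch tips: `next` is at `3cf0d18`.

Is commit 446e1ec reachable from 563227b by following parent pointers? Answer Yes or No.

Ancestors of 563227b: {1ec7762, 563227b}.
446e1ec is not in that set, so it is not an ancestor of 563227b.

No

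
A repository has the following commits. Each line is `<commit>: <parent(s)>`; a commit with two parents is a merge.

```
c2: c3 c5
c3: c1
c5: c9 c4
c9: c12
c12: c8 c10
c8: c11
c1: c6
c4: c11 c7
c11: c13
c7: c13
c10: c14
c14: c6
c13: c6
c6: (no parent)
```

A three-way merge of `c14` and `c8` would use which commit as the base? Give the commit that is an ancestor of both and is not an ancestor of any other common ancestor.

c6

Ancestors of c14: {c14, c6}.
Ancestors of c8: {c11, c13, c6, c8}.
Common ancestors: {c6}.
The only common ancestor is c6, so it is the merge base.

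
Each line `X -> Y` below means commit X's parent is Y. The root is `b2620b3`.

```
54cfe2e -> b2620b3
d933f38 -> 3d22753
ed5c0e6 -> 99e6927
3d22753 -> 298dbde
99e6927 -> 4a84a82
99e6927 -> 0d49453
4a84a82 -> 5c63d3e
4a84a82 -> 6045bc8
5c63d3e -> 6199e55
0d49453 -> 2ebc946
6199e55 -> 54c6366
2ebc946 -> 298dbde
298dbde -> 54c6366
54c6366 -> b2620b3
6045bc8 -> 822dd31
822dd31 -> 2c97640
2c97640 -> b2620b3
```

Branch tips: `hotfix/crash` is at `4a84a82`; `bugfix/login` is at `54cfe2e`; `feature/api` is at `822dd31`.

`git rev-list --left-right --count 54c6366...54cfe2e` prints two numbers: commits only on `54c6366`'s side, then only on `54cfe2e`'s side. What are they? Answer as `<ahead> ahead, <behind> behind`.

1 ahead, 1 behind

Reachable from 54c6366: {54c6366, b2620b3}.
Reachable from 54cfe2e: {54cfe2e, b2620b3}.
Only in 54c6366's history (ahead): {54c6366} — 1.
Only in 54cfe2e's history (behind): {54cfe2e} — 1.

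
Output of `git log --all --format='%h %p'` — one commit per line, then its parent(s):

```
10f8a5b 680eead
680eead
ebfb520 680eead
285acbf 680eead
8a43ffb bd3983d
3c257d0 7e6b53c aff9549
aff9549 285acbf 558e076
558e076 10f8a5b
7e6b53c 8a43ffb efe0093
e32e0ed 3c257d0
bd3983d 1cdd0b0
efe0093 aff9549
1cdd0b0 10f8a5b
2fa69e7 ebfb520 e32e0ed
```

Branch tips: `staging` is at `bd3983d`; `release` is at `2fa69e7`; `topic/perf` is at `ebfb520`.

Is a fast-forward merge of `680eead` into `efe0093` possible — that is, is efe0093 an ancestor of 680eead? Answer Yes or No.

No

A fast-forward from efe0093 to 680eead is possible iff efe0093 is an ancestor of 680eead.
Ancestors of 680eead: {680eead}.
efe0093 is not among them, so fast-forward is not possible.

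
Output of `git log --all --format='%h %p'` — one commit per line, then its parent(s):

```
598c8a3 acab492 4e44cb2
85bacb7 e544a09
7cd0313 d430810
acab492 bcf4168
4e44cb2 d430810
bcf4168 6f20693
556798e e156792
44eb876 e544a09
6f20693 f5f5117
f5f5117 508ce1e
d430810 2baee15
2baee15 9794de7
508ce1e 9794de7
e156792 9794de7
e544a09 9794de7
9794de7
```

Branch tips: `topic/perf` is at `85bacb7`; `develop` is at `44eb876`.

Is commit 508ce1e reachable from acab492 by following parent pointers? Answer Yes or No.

Yes

Ancestors of acab492 (commits reachable by following parents): {508ce1e, 6f20693, 9794de7, acab492, bcf4168, f5f5117}.
508ce1e is in that set, so it is an ancestor of acab492.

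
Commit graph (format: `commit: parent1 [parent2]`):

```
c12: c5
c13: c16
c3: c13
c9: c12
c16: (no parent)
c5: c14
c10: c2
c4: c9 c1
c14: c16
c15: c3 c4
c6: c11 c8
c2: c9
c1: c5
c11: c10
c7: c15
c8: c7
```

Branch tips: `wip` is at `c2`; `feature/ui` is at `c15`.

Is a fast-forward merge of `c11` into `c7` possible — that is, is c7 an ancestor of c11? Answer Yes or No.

A fast-forward from c7 to c11 is possible iff c7 is an ancestor of c11.
Ancestors of c11: {c10, c11, c12, c14, c16, c2, c5, c9}.
c7 is not among them, so fast-forward is not possible.

No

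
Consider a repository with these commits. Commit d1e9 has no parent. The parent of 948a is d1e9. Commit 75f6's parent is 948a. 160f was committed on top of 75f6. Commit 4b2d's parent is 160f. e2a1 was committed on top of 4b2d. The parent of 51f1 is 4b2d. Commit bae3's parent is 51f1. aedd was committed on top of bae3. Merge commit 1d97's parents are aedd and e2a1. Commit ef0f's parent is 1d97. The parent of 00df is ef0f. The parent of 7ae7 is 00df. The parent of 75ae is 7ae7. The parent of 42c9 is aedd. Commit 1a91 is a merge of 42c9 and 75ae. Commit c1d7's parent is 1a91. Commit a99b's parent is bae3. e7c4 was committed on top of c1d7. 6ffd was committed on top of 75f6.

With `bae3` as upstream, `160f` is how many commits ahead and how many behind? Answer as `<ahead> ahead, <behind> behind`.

Reachable from 160f: {160f, 75f6, 948a, d1e9}.
Reachable from bae3: {160f, 4b2d, 51f1, 75f6, 948a, bae3, d1e9}.
Only in 160f's history (ahead): {} — 0.
Only in bae3's history (behind): {4b2d, 51f1, bae3} — 3.

0 ahead, 3 behind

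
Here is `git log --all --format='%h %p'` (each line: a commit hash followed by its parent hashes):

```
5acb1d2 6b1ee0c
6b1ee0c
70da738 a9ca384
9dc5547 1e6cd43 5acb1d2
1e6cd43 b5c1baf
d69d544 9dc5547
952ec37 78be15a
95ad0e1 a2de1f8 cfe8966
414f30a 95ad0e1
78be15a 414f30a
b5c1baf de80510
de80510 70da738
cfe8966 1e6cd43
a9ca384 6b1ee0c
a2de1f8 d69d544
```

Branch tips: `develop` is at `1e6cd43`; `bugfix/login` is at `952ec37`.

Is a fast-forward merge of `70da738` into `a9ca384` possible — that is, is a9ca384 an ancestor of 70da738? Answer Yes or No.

Yes

A fast-forward from a9ca384 to 70da738 is possible iff a9ca384 is an ancestor of 70da738.
Ancestors of 70da738: {6b1ee0c, 70da738, a9ca384}.
a9ca384 is among them, so fast-forward is possible.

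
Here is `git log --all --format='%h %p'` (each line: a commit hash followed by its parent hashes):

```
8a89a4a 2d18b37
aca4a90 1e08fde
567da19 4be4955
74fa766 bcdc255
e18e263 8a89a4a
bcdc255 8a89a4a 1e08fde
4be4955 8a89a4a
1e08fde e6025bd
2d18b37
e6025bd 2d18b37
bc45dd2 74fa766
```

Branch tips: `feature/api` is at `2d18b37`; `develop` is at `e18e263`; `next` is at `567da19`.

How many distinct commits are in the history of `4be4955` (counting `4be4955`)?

Walking parent pointers from 4be4955: reachable set = {2d18b37, 4be4955, 8a89a4a}.
That is 3 commits.

3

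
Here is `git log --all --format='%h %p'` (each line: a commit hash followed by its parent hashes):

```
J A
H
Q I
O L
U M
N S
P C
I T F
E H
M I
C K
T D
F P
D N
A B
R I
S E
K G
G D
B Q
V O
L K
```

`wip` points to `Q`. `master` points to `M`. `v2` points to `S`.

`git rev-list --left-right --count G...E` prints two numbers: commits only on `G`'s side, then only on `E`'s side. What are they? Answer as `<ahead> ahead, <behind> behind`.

4 ahead, 0 behind

Reachable from G: {D, E, G, H, N, S}.
Reachable from E: {E, H}.
Only in G's history (ahead): {D, G, N, S} — 4.
Only in E's history (behind): {} — 0.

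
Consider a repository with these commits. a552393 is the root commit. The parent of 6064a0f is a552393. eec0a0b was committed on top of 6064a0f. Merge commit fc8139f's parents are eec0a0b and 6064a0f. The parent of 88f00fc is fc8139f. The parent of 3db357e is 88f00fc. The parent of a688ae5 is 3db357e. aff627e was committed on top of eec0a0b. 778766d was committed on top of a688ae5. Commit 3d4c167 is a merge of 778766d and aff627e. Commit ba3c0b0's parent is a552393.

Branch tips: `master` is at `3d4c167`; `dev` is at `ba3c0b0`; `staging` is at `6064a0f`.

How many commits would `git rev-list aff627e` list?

Walking parent pointers from aff627e: reachable set = {6064a0f, a552393, aff627e, eec0a0b}.
That is 4 commits.

4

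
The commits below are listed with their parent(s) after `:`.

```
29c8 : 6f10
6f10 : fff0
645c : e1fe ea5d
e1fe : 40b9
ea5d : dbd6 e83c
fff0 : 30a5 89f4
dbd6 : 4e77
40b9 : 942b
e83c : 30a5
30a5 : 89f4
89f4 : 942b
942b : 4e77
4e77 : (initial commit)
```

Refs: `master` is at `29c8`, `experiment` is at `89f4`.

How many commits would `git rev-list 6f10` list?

Walking parent pointers from 6f10: reachable set = {30a5, 4e77, 6f10, 89f4, 942b, fff0}.
That is 6 commits.

6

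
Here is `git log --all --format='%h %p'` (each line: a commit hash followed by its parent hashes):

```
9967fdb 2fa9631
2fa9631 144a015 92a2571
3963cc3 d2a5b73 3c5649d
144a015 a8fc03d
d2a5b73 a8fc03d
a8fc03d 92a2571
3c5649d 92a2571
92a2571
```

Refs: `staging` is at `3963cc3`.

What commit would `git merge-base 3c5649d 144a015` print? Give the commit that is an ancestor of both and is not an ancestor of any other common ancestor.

92a2571

Ancestors of 3c5649d: {3c5649d, 92a2571}.
Ancestors of 144a015: {144a015, 92a2571, a8fc03d}.
Common ancestors: {92a2571}.
The only common ancestor is 92a2571, so it is the merge base.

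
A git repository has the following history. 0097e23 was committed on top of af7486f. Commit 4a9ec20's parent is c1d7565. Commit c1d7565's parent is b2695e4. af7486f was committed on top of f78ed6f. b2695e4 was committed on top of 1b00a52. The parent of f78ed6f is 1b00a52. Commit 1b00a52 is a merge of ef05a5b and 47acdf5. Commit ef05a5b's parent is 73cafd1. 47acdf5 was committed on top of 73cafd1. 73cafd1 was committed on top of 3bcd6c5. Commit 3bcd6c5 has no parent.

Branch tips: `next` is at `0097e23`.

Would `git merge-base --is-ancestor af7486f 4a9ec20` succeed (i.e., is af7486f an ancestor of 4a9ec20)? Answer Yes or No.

Ancestors of 4a9ec20: {1b00a52, 3bcd6c5, 47acdf5, 4a9ec20, 73cafd1, b2695e4, c1d7565, ef05a5b}.
af7486f is not in that set, so it is not an ancestor of 4a9ec20.

No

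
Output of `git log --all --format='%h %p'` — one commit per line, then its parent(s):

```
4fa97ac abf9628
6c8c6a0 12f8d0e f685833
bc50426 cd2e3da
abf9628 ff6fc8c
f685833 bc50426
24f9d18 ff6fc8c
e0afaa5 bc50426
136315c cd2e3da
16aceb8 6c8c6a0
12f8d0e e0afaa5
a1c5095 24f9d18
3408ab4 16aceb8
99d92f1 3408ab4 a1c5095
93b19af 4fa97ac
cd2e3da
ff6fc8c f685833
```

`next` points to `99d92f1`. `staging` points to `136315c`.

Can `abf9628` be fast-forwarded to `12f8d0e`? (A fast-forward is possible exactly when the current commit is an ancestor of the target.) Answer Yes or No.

No

A fast-forward from abf9628 to 12f8d0e is possible iff abf9628 is an ancestor of 12f8d0e.
Ancestors of 12f8d0e: {12f8d0e, bc50426, cd2e3da, e0afaa5}.
abf9628 is not among them, so fast-forward is not possible.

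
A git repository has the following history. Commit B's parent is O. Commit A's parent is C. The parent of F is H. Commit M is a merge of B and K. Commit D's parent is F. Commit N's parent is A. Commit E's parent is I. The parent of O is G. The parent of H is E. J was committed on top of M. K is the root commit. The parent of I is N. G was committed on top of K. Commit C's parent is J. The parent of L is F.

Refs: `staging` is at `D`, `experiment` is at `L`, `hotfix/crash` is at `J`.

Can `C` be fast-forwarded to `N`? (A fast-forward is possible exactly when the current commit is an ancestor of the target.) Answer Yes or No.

A fast-forward from C to N is possible iff C is an ancestor of N.
Ancestors of N: {A, B, C, G, J, K, M, N, O}.
C is among them, so fast-forward is possible.

Yes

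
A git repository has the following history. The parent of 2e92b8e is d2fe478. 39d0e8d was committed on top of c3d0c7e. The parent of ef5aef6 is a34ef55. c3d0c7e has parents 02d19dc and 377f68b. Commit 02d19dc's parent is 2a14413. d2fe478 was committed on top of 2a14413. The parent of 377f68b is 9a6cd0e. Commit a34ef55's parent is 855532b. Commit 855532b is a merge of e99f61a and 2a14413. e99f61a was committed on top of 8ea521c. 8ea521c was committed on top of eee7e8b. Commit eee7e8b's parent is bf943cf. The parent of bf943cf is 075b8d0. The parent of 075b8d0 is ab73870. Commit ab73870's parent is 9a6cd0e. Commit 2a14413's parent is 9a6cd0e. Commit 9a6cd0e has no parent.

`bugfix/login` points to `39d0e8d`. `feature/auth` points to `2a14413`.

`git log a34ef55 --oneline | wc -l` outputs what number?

Walking parent pointers from a34ef55: reachable set = {075b8d0, 2a14413, 855532b, 8ea521c, 9a6cd0e, a34ef55, ab73870, bf943cf, e99f61a, eee7e8b}.
That is 10 commits.

10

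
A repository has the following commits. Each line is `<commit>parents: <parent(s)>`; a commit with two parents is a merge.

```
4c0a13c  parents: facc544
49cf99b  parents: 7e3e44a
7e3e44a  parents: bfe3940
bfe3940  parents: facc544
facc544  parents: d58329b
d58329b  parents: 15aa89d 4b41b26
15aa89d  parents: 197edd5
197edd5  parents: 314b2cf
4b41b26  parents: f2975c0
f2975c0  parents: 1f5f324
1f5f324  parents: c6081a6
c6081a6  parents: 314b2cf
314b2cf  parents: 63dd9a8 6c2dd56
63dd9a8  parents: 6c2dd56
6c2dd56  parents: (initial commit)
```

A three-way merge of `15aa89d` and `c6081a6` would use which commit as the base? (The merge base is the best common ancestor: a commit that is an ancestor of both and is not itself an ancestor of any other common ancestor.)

314b2cf

Ancestors of 15aa89d: {15aa89d, 197edd5, 314b2cf, 63dd9a8, 6c2dd56}.
Ancestors of c6081a6: {314b2cf, 63dd9a8, 6c2dd56, c6081a6}.
Common ancestors: {314b2cf, 63dd9a8, 6c2dd56}.
Among these, 314b2cf is not an ancestor of any other common ancestor — it is the merge base.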